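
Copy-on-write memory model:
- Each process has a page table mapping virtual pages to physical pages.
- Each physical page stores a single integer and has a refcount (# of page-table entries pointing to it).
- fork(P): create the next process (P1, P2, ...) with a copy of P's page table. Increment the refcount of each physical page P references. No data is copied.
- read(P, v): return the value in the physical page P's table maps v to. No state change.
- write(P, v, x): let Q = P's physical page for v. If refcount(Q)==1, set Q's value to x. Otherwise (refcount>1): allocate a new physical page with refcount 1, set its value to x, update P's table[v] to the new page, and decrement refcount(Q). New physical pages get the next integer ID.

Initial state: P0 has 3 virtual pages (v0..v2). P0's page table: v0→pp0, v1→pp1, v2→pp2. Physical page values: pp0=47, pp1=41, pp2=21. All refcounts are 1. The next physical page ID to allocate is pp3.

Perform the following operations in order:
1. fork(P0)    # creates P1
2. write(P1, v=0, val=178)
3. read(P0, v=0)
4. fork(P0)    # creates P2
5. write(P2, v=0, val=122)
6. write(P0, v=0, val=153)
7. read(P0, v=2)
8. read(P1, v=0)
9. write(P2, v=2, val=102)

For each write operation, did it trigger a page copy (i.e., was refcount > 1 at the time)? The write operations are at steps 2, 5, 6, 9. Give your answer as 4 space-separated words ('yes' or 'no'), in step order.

Op 1: fork(P0) -> P1. 3 ppages; refcounts: pp0:2 pp1:2 pp2:2
Op 2: write(P1, v0, 178). refcount(pp0)=2>1 -> COPY to pp3. 4 ppages; refcounts: pp0:1 pp1:2 pp2:2 pp3:1
Op 3: read(P0, v0) -> 47. No state change.
Op 4: fork(P0) -> P2. 4 ppages; refcounts: pp0:2 pp1:3 pp2:3 pp3:1
Op 5: write(P2, v0, 122). refcount(pp0)=2>1 -> COPY to pp4. 5 ppages; refcounts: pp0:1 pp1:3 pp2:3 pp3:1 pp4:1
Op 6: write(P0, v0, 153). refcount(pp0)=1 -> write in place. 5 ppages; refcounts: pp0:1 pp1:3 pp2:3 pp3:1 pp4:1
Op 7: read(P0, v2) -> 21. No state change.
Op 8: read(P1, v0) -> 178. No state change.
Op 9: write(P2, v2, 102). refcount(pp2)=3>1 -> COPY to pp5. 6 ppages; refcounts: pp0:1 pp1:3 pp2:2 pp3:1 pp4:1 pp5:1

yes yes no yes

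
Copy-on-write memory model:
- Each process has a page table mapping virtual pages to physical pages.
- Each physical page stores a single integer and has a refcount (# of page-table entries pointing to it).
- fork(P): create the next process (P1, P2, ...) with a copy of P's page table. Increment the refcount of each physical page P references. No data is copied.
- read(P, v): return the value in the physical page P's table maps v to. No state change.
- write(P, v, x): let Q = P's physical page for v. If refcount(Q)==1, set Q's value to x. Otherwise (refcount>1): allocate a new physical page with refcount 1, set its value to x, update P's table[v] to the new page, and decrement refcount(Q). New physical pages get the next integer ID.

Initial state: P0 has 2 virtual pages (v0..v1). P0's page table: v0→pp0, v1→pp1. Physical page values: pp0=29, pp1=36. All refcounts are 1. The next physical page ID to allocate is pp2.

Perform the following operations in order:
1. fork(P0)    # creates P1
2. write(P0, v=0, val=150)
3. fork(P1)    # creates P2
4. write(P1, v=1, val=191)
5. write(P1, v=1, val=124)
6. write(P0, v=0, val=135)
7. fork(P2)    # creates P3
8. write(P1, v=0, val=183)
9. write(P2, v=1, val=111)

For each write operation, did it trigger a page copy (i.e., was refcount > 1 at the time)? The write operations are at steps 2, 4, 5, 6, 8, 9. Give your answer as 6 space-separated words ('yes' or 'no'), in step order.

Op 1: fork(P0) -> P1. 2 ppages; refcounts: pp0:2 pp1:2
Op 2: write(P0, v0, 150). refcount(pp0)=2>1 -> COPY to pp2. 3 ppages; refcounts: pp0:1 pp1:2 pp2:1
Op 3: fork(P1) -> P2. 3 ppages; refcounts: pp0:2 pp1:3 pp2:1
Op 4: write(P1, v1, 191). refcount(pp1)=3>1 -> COPY to pp3. 4 ppages; refcounts: pp0:2 pp1:2 pp2:1 pp3:1
Op 5: write(P1, v1, 124). refcount(pp3)=1 -> write in place. 4 ppages; refcounts: pp0:2 pp1:2 pp2:1 pp3:1
Op 6: write(P0, v0, 135). refcount(pp2)=1 -> write in place. 4 ppages; refcounts: pp0:2 pp1:2 pp2:1 pp3:1
Op 7: fork(P2) -> P3. 4 ppages; refcounts: pp0:3 pp1:3 pp2:1 pp3:1
Op 8: write(P1, v0, 183). refcount(pp0)=3>1 -> COPY to pp4. 5 ppages; refcounts: pp0:2 pp1:3 pp2:1 pp3:1 pp4:1
Op 9: write(P2, v1, 111). refcount(pp1)=3>1 -> COPY to pp5. 6 ppages; refcounts: pp0:2 pp1:2 pp2:1 pp3:1 pp4:1 pp5:1

yes yes no no yes yes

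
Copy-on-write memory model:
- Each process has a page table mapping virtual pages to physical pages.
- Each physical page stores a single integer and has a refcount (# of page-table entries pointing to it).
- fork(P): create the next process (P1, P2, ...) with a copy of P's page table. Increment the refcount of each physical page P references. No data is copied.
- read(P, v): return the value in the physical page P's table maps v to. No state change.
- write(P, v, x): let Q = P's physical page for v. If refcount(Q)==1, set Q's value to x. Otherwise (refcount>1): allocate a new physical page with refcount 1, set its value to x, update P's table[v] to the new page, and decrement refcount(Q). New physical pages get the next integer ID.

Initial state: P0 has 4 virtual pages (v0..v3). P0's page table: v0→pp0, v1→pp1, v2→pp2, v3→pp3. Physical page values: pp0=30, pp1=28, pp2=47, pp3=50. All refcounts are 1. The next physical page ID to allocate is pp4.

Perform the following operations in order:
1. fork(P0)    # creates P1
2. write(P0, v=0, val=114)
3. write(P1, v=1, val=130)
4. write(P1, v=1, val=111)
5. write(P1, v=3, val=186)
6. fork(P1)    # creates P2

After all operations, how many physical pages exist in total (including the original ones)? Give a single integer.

Answer: 7

Derivation:
Op 1: fork(P0) -> P1. 4 ppages; refcounts: pp0:2 pp1:2 pp2:2 pp3:2
Op 2: write(P0, v0, 114). refcount(pp0)=2>1 -> COPY to pp4. 5 ppages; refcounts: pp0:1 pp1:2 pp2:2 pp3:2 pp4:1
Op 3: write(P1, v1, 130). refcount(pp1)=2>1 -> COPY to pp5. 6 ppages; refcounts: pp0:1 pp1:1 pp2:2 pp3:2 pp4:1 pp5:1
Op 4: write(P1, v1, 111). refcount(pp5)=1 -> write in place. 6 ppages; refcounts: pp0:1 pp1:1 pp2:2 pp3:2 pp4:1 pp5:1
Op 5: write(P1, v3, 186). refcount(pp3)=2>1 -> COPY to pp6. 7 ppages; refcounts: pp0:1 pp1:1 pp2:2 pp3:1 pp4:1 pp5:1 pp6:1
Op 6: fork(P1) -> P2. 7 ppages; refcounts: pp0:2 pp1:1 pp2:3 pp3:1 pp4:1 pp5:2 pp6:2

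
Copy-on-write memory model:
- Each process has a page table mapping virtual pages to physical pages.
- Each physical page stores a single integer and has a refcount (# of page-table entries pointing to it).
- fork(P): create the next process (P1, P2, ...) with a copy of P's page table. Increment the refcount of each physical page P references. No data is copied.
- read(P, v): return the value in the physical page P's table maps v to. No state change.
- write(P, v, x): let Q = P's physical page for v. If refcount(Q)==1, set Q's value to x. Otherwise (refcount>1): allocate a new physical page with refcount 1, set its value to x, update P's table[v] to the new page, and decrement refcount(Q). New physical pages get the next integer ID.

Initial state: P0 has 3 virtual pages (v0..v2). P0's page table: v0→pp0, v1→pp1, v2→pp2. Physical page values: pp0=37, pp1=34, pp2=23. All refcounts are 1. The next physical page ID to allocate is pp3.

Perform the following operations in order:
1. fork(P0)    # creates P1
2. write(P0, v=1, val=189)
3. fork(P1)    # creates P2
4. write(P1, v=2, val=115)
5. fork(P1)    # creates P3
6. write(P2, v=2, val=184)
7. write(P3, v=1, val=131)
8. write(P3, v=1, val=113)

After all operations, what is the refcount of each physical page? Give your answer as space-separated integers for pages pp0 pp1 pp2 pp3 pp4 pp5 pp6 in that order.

Answer: 4 2 1 1 2 1 1

Derivation:
Op 1: fork(P0) -> P1. 3 ppages; refcounts: pp0:2 pp1:2 pp2:2
Op 2: write(P0, v1, 189). refcount(pp1)=2>1 -> COPY to pp3. 4 ppages; refcounts: pp0:2 pp1:1 pp2:2 pp3:1
Op 3: fork(P1) -> P2. 4 ppages; refcounts: pp0:3 pp1:2 pp2:3 pp3:1
Op 4: write(P1, v2, 115). refcount(pp2)=3>1 -> COPY to pp4. 5 ppages; refcounts: pp0:3 pp1:2 pp2:2 pp3:1 pp4:1
Op 5: fork(P1) -> P3. 5 ppages; refcounts: pp0:4 pp1:3 pp2:2 pp3:1 pp4:2
Op 6: write(P2, v2, 184). refcount(pp2)=2>1 -> COPY to pp5. 6 ppages; refcounts: pp0:4 pp1:3 pp2:1 pp3:1 pp4:2 pp5:1
Op 7: write(P3, v1, 131). refcount(pp1)=3>1 -> COPY to pp6. 7 ppages; refcounts: pp0:4 pp1:2 pp2:1 pp3:1 pp4:2 pp5:1 pp6:1
Op 8: write(P3, v1, 113). refcount(pp6)=1 -> write in place. 7 ppages; refcounts: pp0:4 pp1:2 pp2:1 pp3:1 pp4:2 pp5:1 pp6:1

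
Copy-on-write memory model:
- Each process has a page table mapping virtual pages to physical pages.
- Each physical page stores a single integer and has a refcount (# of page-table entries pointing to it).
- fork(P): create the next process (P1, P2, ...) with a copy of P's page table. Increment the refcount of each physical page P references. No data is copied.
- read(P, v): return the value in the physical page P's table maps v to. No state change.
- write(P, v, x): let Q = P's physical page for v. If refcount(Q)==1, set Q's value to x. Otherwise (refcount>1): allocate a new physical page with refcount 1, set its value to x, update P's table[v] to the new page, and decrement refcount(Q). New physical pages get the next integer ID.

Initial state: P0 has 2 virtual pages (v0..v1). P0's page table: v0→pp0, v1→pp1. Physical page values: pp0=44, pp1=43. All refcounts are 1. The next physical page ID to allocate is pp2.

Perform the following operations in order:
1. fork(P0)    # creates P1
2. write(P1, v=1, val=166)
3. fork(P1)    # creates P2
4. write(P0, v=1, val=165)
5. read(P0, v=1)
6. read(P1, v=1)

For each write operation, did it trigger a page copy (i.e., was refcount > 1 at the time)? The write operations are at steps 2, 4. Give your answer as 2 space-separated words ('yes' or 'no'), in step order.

Op 1: fork(P0) -> P1. 2 ppages; refcounts: pp0:2 pp1:2
Op 2: write(P1, v1, 166). refcount(pp1)=2>1 -> COPY to pp2. 3 ppages; refcounts: pp0:2 pp1:1 pp2:1
Op 3: fork(P1) -> P2. 3 ppages; refcounts: pp0:3 pp1:1 pp2:2
Op 4: write(P0, v1, 165). refcount(pp1)=1 -> write in place. 3 ppages; refcounts: pp0:3 pp1:1 pp2:2
Op 5: read(P0, v1) -> 165. No state change.
Op 6: read(P1, v1) -> 166. No state change.

yes no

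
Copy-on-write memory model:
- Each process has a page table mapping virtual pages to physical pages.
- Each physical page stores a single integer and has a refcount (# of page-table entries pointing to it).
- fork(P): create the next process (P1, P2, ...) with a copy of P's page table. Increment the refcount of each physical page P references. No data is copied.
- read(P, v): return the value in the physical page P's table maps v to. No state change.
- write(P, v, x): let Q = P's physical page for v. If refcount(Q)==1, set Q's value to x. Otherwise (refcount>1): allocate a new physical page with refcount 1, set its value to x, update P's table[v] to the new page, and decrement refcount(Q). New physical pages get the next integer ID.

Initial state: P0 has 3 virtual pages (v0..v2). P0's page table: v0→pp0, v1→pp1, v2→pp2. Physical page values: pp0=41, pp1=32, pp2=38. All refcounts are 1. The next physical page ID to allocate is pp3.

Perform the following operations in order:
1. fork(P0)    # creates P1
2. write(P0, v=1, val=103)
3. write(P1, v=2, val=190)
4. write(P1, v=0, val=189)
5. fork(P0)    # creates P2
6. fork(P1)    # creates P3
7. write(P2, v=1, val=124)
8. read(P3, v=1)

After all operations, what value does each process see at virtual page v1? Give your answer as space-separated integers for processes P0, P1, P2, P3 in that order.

Answer: 103 32 124 32

Derivation:
Op 1: fork(P0) -> P1. 3 ppages; refcounts: pp0:2 pp1:2 pp2:2
Op 2: write(P0, v1, 103). refcount(pp1)=2>1 -> COPY to pp3. 4 ppages; refcounts: pp0:2 pp1:1 pp2:2 pp3:1
Op 3: write(P1, v2, 190). refcount(pp2)=2>1 -> COPY to pp4. 5 ppages; refcounts: pp0:2 pp1:1 pp2:1 pp3:1 pp4:1
Op 4: write(P1, v0, 189). refcount(pp0)=2>1 -> COPY to pp5. 6 ppages; refcounts: pp0:1 pp1:1 pp2:1 pp3:1 pp4:1 pp5:1
Op 5: fork(P0) -> P2. 6 ppages; refcounts: pp0:2 pp1:1 pp2:2 pp3:2 pp4:1 pp5:1
Op 6: fork(P1) -> P3. 6 ppages; refcounts: pp0:2 pp1:2 pp2:2 pp3:2 pp4:2 pp5:2
Op 7: write(P2, v1, 124). refcount(pp3)=2>1 -> COPY to pp6. 7 ppages; refcounts: pp0:2 pp1:2 pp2:2 pp3:1 pp4:2 pp5:2 pp6:1
Op 8: read(P3, v1) -> 32. No state change.
P0: v1 -> pp3 = 103
P1: v1 -> pp1 = 32
P2: v1 -> pp6 = 124
P3: v1 -> pp1 = 32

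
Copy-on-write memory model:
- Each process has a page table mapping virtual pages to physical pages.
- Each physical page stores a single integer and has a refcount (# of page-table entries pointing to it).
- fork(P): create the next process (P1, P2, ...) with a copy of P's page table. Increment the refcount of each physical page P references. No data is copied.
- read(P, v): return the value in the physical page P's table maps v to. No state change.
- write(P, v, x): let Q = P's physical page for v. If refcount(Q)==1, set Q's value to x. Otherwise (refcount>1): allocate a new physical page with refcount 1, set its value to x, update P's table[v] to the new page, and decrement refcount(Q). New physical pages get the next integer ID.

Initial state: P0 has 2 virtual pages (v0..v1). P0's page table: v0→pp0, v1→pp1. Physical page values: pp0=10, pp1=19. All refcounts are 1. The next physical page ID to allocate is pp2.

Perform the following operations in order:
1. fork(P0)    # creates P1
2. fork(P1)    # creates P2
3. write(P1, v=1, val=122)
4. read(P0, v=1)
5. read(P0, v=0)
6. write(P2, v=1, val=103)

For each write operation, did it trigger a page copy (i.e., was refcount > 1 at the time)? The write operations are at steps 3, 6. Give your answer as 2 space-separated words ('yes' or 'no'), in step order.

Op 1: fork(P0) -> P1. 2 ppages; refcounts: pp0:2 pp1:2
Op 2: fork(P1) -> P2. 2 ppages; refcounts: pp0:3 pp1:3
Op 3: write(P1, v1, 122). refcount(pp1)=3>1 -> COPY to pp2. 3 ppages; refcounts: pp0:3 pp1:2 pp2:1
Op 4: read(P0, v1) -> 19. No state change.
Op 5: read(P0, v0) -> 10. No state change.
Op 6: write(P2, v1, 103). refcount(pp1)=2>1 -> COPY to pp3. 4 ppages; refcounts: pp0:3 pp1:1 pp2:1 pp3:1

yes yes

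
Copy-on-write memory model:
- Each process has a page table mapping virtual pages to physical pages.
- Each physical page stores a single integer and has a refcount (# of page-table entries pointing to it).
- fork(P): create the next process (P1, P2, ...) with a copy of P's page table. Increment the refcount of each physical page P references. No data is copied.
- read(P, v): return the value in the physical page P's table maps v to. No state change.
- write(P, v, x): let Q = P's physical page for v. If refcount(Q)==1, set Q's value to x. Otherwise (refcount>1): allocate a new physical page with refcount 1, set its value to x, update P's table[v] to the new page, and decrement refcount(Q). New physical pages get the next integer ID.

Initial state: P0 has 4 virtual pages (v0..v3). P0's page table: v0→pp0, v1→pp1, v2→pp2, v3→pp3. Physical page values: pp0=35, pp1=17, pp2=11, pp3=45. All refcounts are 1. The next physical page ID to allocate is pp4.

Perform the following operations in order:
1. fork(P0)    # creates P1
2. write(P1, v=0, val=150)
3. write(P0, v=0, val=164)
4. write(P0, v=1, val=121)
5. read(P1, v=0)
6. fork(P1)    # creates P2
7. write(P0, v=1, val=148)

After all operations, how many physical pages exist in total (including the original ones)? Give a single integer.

Answer: 6

Derivation:
Op 1: fork(P0) -> P1. 4 ppages; refcounts: pp0:2 pp1:2 pp2:2 pp3:2
Op 2: write(P1, v0, 150). refcount(pp0)=2>1 -> COPY to pp4. 5 ppages; refcounts: pp0:1 pp1:2 pp2:2 pp3:2 pp4:1
Op 3: write(P0, v0, 164). refcount(pp0)=1 -> write in place. 5 ppages; refcounts: pp0:1 pp1:2 pp2:2 pp3:2 pp4:1
Op 4: write(P0, v1, 121). refcount(pp1)=2>1 -> COPY to pp5. 6 ppages; refcounts: pp0:1 pp1:1 pp2:2 pp3:2 pp4:1 pp5:1
Op 5: read(P1, v0) -> 150. No state change.
Op 6: fork(P1) -> P2. 6 ppages; refcounts: pp0:1 pp1:2 pp2:3 pp3:3 pp4:2 pp5:1
Op 7: write(P0, v1, 148). refcount(pp5)=1 -> write in place. 6 ppages; refcounts: pp0:1 pp1:2 pp2:3 pp3:3 pp4:2 pp5:1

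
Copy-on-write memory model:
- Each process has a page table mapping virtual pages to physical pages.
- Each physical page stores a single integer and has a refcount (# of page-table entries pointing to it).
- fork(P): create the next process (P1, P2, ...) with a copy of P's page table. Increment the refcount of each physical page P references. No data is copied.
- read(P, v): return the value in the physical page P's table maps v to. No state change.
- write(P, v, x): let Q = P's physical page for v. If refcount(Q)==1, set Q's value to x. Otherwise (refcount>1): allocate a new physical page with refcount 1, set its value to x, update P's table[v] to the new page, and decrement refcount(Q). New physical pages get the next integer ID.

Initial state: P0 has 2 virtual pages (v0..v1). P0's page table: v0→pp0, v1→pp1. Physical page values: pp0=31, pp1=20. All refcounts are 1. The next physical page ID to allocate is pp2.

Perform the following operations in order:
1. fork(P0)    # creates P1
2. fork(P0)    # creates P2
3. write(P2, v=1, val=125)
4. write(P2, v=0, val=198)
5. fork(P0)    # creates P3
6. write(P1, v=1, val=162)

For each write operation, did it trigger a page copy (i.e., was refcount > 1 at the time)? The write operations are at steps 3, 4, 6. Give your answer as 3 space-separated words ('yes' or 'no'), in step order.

Op 1: fork(P0) -> P1. 2 ppages; refcounts: pp0:2 pp1:2
Op 2: fork(P0) -> P2. 2 ppages; refcounts: pp0:3 pp1:3
Op 3: write(P2, v1, 125). refcount(pp1)=3>1 -> COPY to pp2. 3 ppages; refcounts: pp0:3 pp1:2 pp2:1
Op 4: write(P2, v0, 198). refcount(pp0)=3>1 -> COPY to pp3. 4 ppages; refcounts: pp0:2 pp1:2 pp2:1 pp3:1
Op 5: fork(P0) -> P3. 4 ppages; refcounts: pp0:3 pp1:3 pp2:1 pp3:1
Op 6: write(P1, v1, 162). refcount(pp1)=3>1 -> COPY to pp4. 5 ppages; refcounts: pp0:3 pp1:2 pp2:1 pp3:1 pp4:1

yes yes yes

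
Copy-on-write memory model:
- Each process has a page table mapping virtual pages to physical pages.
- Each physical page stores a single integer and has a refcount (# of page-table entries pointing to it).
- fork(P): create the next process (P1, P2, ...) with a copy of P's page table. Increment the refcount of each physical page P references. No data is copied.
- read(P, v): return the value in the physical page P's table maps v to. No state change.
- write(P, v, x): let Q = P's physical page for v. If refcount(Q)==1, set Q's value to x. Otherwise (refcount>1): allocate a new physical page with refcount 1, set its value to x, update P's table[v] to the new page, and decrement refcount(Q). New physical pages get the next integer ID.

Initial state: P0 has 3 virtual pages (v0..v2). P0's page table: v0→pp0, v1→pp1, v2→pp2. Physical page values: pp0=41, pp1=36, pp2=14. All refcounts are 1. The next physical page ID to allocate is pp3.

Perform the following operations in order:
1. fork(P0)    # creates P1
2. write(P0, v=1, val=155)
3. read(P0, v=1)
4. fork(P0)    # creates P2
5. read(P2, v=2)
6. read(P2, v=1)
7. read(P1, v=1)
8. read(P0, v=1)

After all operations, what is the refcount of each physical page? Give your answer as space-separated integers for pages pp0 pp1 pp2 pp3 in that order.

Op 1: fork(P0) -> P1. 3 ppages; refcounts: pp0:2 pp1:2 pp2:2
Op 2: write(P0, v1, 155). refcount(pp1)=2>1 -> COPY to pp3. 4 ppages; refcounts: pp0:2 pp1:1 pp2:2 pp3:1
Op 3: read(P0, v1) -> 155. No state change.
Op 4: fork(P0) -> P2. 4 ppages; refcounts: pp0:3 pp1:1 pp2:3 pp3:2
Op 5: read(P2, v2) -> 14. No state change.
Op 6: read(P2, v1) -> 155. No state change.
Op 7: read(P1, v1) -> 36. No state change.
Op 8: read(P0, v1) -> 155. No state change.

Answer: 3 1 3 2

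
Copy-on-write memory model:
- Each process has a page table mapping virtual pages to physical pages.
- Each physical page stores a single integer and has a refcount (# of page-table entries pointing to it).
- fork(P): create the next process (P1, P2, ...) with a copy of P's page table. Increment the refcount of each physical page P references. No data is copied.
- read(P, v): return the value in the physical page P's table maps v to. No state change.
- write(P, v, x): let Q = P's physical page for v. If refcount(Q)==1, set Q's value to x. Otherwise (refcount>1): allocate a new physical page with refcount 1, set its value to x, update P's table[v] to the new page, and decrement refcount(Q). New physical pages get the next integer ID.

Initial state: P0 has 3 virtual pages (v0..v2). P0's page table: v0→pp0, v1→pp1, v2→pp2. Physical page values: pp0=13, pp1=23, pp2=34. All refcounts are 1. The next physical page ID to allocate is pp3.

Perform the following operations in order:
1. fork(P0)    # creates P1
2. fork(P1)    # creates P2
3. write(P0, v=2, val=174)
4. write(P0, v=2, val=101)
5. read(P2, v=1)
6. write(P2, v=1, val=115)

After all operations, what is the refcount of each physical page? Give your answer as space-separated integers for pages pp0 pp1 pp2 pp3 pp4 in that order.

Answer: 3 2 2 1 1

Derivation:
Op 1: fork(P0) -> P1. 3 ppages; refcounts: pp0:2 pp1:2 pp2:2
Op 2: fork(P1) -> P2. 3 ppages; refcounts: pp0:3 pp1:3 pp2:3
Op 3: write(P0, v2, 174). refcount(pp2)=3>1 -> COPY to pp3. 4 ppages; refcounts: pp0:3 pp1:3 pp2:2 pp3:1
Op 4: write(P0, v2, 101). refcount(pp3)=1 -> write in place. 4 ppages; refcounts: pp0:3 pp1:3 pp2:2 pp3:1
Op 5: read(P2, v1) -> 23. No state change.
Op 6: write(P2, v1, 115). refcount(pp1)=3>1 -> COPY to pp4. 5 ppages; refcounts: pp0:3 pp1:2 pp2:2 pp3:1 pp4:1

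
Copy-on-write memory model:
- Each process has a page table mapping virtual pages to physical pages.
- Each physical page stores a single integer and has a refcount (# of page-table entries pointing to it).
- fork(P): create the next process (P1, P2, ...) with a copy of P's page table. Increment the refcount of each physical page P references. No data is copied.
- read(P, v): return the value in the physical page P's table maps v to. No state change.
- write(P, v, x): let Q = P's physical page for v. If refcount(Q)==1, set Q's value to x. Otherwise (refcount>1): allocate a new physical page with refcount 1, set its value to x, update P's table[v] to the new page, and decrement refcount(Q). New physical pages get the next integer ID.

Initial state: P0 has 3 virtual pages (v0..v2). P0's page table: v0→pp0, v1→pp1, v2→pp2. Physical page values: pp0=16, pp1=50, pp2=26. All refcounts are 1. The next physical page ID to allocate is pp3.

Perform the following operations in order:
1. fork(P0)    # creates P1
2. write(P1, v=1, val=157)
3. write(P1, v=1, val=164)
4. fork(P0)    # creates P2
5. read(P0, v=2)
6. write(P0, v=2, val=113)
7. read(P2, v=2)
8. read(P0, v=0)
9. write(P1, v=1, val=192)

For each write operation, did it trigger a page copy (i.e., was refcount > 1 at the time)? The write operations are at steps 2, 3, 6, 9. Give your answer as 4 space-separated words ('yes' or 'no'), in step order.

Op 1: fork(P0) -> P1. 3 ppages; refcounts: pp0:2 pp1:2 pp2:2
Op 2: write(P1, v1, 157). refcount(pp1)=2>1 -> COPY to pp3. 4 ppages; refcounts: pp0:2 pp1:1 pp2:2 pp3:1
Op 3: write(P1, v1, 164). refcount(pp3)=1 -> write in place. 4 ppages; refcounts: pp0:2 pp1:1 pp2:2 pp3:1
Op 4: fork(P0) -> P2. 4 ppages; refcounts: pp0:3 pp1:2 pp2:3 pp3:1
Op 5: read(P0, v2) -> 26. No state change.
Op 6: write(P0, v2, 113). refcount(pp2)=3>1 -> COPY to pp4. 5 ppages; refcounts: pp0:3 pp1:2 pp2:2 pp3:1 pp4:1
Op 7: read(P2, v2) -> 26. No state change.
Op 8: read(P0, v0) -> 16. No state change.
Op 9: write(P1, v1, 192). refcount(pp3)=1 -> write in place. 5 ppages; refcounts: pp0:3 pp1:2 pp2:2 pp3:1 pp4:1

yes no yes no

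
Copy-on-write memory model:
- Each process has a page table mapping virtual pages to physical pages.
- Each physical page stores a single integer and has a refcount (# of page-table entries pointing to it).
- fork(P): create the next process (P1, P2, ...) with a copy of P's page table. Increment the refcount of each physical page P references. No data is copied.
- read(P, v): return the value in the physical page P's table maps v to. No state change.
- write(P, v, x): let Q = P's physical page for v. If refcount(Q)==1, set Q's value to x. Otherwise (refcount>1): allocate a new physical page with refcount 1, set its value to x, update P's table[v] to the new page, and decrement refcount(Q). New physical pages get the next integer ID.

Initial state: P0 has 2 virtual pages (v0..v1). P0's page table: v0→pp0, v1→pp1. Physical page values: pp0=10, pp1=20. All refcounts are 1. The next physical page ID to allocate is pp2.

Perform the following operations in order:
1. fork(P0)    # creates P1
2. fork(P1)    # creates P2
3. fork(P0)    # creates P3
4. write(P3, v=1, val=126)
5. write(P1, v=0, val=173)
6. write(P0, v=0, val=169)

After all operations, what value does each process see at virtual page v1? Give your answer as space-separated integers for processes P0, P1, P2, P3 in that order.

Answer: 20 20 20 126

Derivation:
Op 1: fork(P0) -> P1. 2 ppages; refcounts: pp0:2 pp1:2
Op 2: fork(P1) -> P2. 2 ppages; refcounts: pp0:3 pp1:3
Op 3: fork(P0) -> P3. 2 ppages; refcounts: pp0:4 pp1:4
Op 4: write(P3, v1, 126). refcount(pp1)=4>1 -> COPY to pp2. 3 ppages; refcounts: pp0:4 pp1:3 pp2:1
Op 5: write(P1, v0, 173). refcount(pp0)=4>1 -> COPY to pp3. 4 ppages; refcounts: pp0:3 pp1:3 pp2:1 pp3:1
Op 6: write(P0, v0, 169). refcount(pp0)=3>1 -> COPY to pp4. 5 ppages; refcounts: pp0:2 pp1:3 pp2:1 pp3:1 pp4:1
P0: v1 -> pp1 = 20
P1: v1 -> pp1 = 20
P2: v1 -> pp1 = 20
P3: v1 -> pp2 = 126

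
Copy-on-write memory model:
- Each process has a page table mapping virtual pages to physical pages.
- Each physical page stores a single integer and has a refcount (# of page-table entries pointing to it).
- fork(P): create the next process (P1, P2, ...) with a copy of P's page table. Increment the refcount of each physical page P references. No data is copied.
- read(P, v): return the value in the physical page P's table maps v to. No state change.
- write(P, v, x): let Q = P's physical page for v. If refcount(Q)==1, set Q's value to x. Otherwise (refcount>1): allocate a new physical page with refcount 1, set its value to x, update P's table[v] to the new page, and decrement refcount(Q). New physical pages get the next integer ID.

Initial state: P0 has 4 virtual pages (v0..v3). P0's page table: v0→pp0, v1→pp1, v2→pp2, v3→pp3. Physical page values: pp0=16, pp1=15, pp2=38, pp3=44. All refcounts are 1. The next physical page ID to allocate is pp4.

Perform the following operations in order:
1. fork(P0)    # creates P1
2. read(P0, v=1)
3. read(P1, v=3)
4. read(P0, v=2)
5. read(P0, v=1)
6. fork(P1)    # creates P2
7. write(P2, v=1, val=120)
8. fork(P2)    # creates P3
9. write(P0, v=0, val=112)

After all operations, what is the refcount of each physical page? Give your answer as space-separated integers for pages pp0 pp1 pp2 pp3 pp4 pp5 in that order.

Answer: 3 2 4 4 2 1

Derivation:
Op 1: fork(P0) -> P1. 4 ppages; refcounts: pp0:2 pp1:2 pp2:2 pp3:2
Op 2: read(P0, v1) -> 15. No state change.
Op 3: read(P1, v3) -> 44. No state change.
Op 4: read(P0, v2) -> 38. No state change.
Op 5: read(P0, v1) -> 15. No state change.
Op 6: fork(P1) -> P2. 4 ppages; refcounts: pp0:3 pp1:3 pp2:3 pp3:3
Op 7: write(P2, v1, 120). refcount(pp1)=3>1 -> COPY to pp4. 5 ppages; refcounts: pp0:3 pp1:2 pp2:3 pp3:3 pp4:1
Op 8: fork(P2) -> P3. 5 ppages; refcounts: pp0:4 pp1:2 pp2:4 pp3:4 pp4:2
Op 9: write(P0, v0, 112). refcount(pp0)=4>1 -> COPY to pp5. 6 ppages; refcounts: pp0:3 pp1:2 pp2:4 pp3:4 pp4:2 pp5:1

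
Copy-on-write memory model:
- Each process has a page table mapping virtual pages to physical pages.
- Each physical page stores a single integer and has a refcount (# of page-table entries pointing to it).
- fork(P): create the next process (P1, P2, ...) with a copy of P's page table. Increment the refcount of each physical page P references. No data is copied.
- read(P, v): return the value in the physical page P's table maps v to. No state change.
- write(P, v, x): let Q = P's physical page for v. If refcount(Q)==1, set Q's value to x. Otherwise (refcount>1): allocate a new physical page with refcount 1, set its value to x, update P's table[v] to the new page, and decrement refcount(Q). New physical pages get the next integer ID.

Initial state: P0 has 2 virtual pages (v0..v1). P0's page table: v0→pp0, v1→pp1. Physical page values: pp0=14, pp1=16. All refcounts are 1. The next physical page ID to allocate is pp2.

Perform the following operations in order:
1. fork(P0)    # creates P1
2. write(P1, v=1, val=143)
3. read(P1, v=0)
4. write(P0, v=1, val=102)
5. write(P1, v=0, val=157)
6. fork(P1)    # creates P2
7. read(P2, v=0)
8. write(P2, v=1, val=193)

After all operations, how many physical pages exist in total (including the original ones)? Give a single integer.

Op 1: fork(P0) -> P1. 2 ppages; refcounts: pp0:2 pp1:2
Op 2: write(P1, v1, 143). refcount(pp1)=2>1 -> COPY to pp2. 3 ppages; refcounts: pp0:2 pp1:1 pp2:1
Op 3: read(P1, v0) -> 14. No state change.
Op 4: write(P0, v1, 102). refcount(pp1)=1 -> write in place. 3 ppages; refcounts: pp0:2 pp1:1 pp2:1
Op 5: write(P1, v0, 157). refcount(pp0)=2>1 -> COPY to pp3. 4 ppages; refcounts: pp0:1 pp1:1 pp2:1 pp3:1
Op 6: fork(P1) -> P2. 4 ppages; refcounts: pp0:1 pp1:1 pp2:2 pp3:2
Op 7: read(P2, v0) -> 157. No state change.
Op 8: write(P2, v1, 193). refcount(pp2)=2>1 -> COPY to pp4. 5 ppages; refcounts: pp0:1 pp1:1 pp2:1 pp3:2 pp4:1

Answer: 5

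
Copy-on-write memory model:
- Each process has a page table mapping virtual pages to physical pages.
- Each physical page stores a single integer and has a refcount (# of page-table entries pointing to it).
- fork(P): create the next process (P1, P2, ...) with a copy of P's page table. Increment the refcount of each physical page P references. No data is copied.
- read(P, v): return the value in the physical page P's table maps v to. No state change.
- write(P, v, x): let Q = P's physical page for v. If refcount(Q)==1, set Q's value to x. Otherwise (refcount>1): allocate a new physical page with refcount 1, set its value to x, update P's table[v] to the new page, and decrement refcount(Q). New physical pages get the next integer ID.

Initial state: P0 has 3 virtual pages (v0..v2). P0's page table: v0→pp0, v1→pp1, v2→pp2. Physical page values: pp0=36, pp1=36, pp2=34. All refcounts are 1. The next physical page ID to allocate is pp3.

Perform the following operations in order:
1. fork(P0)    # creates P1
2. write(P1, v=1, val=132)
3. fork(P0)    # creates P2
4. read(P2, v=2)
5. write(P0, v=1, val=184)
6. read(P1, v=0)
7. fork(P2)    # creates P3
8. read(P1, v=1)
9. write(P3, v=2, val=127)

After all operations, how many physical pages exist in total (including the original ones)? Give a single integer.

Op 1: fork(P0) -> P1. 3 ppages; refcounts: pp0:2 pp1:2 pp2:2
Op 2: write(P1, v1, 132). refcount(pp1)=2>1 -> COPY to pp3. 4 ppages; refcounts: pp0:2 pp1:1 pp2:2 pp3:1
Op 3: fork(P0) -> P2. 4 ppages; refcounts: pp0:3 pp1:2 pp2:3 pp3:1
Op 4: read(P2, v2) -> 34. No state change.
Op 5: write(P0, v1, 184). refcount(pp1)=2>1 -> COPY to pp4. 5 ppages; refcounts: pp0:3 pp1:1 pp2:3 pp3:1 pp4:1
Op 6: read(P1, v0) -> 36. No state change.
Op 7: fork(P2) -> P3. 5 ppages; refcounts: pp0:4 pp1:2 pp2:4 pp3:1 pp4:1
Op 8: read(P1, v1) -> 132. No state change.
Op 9: write(P3, v2, 127). refcount(pp2)=4>1 -> COPY to pp5. 6 ppages; refcounts: pp0:4 pp1:2 pp2:3 pp3:1 pp4:1 pp5:1

Answer: 6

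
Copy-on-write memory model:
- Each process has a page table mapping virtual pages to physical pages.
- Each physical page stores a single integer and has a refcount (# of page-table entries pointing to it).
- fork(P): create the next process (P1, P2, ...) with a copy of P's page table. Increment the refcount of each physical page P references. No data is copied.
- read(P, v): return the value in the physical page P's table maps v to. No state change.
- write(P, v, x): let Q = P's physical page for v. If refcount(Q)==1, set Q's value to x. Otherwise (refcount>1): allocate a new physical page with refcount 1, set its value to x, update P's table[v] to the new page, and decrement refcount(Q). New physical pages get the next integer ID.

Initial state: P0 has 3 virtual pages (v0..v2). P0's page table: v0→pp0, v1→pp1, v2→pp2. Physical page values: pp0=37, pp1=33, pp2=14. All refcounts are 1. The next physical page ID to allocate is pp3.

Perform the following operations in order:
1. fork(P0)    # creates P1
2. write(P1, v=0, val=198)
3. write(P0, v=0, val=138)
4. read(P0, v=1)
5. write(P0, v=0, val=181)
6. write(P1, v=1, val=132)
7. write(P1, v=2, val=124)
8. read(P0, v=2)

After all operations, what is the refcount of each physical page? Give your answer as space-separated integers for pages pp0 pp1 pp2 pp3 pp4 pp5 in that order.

Op 1: fork(P0) -> P1. 3 ppages; refcounts: pp0:2 pp1:2 pp2:2
Op 2: write(P1, v0, 198). refcount(pp0)=2>1 -> COPY to pp3. 4 ppages; refcounts: pp0:1 pp1:2 pp2:2 pp3:1
Op 3: write(P0, v0, 138). refcount(pp0)=1 -> write in place. 4 ppages; refcounts: pp0:1 pp1:2 pp2:2 pp3:1
Op 4: read(P0, v1) -> 33. No state change.
Op 5: write(P0, v0, 181). refcount(pp0)=1 -> write in place. 4 ppages; refcounts: pp0:1 pp1:2 pp2:2 pp3:1
Op 6: write(P1, v1, 132). refcount(pp1)=2>1 -> COPY to pp4. 5 ppages; refcounts: pp0:1 pp1:1 pp2:2 pp3:1 pp4:1
Op 7: write(P1, v2, 124). refcount(pp2)=2>1 -> COPY to pp5. 6 ppages; refcounts: pp0:1 pp1:1 pp2:1 pp3:1 pp4:1 pp5:1
Op 8: read(P0, v2) -> 14. No state change.

Answer: 1 1 1 1 1 1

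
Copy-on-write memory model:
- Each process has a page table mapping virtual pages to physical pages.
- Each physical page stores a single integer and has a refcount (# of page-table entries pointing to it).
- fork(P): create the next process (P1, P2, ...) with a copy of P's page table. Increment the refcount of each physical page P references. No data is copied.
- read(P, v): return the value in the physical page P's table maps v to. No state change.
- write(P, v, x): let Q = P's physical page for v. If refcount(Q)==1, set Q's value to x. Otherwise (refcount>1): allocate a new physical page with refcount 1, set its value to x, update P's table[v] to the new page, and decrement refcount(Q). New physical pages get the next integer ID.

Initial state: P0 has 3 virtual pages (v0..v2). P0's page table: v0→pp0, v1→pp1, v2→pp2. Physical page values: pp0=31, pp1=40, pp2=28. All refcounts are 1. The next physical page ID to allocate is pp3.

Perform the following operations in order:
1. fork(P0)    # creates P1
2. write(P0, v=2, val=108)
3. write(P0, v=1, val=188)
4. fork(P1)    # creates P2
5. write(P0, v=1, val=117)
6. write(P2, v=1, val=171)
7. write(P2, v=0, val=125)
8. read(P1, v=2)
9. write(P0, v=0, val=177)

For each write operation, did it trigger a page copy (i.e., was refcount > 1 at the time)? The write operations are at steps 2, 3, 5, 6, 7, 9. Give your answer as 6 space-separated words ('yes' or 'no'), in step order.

Op 1: fork(P0) -> P1. 3 ppages; refcounts: pp0:2 pp1:2 pp2:2
Op 2: write(P0, v2, 108). refcount(pp2)=2>1 -> COPY to pp3. 4 ppages; refcounts: pp0:2 pp1:2 pp2:1 pp3:1
Op 3: write(P0, v1, 188). refcount(pp1)=2>1 -> COPY to pp4. 5 ppages; refcounts: pp0:2 pp1:1 pp2:1 pp3:1 pp4:1
Op 4: fork(P1) -> P2. 5 ppages; refcounts: pp0:3 pp1:2 pp2:2 pp3:1 pp4:1
Op 5: write(P0, v1, 117). refcount(pp4)=1 -> write in place. 5 ppages; refcounts: pp0:3 pp1:2 pp2:2 pp3:1 pp4:1
Op 6: write(P2, v1, 171). refcount(pp1)=2>1 -> COPY to pp5. 6 ppages; refcounts: pp0:3 pp1:1 pp2:2 pp3:1 pp4:1 pp5:1
Op 7: write(P2, v0, 125). refcount(pp0)=3>1 -> COPY to pp6. 7 ppages; refcounts: pp0:2 pp1:1 pp2:2 pp3:1 pp4:1 pp5:1 pp6:1
Op 8: read(P1, v2) -> 28. No state change.
Op 9: write(P0, v0, 177). refcount(pp0)=2>1 -> COPY to pp7. 8 ppages; refcounts: pp0:1 pp1:1 pp2:2 pp3:1 pp4:1 pp5:1 pp6:1 pp7:1

yes yes no yes yes yes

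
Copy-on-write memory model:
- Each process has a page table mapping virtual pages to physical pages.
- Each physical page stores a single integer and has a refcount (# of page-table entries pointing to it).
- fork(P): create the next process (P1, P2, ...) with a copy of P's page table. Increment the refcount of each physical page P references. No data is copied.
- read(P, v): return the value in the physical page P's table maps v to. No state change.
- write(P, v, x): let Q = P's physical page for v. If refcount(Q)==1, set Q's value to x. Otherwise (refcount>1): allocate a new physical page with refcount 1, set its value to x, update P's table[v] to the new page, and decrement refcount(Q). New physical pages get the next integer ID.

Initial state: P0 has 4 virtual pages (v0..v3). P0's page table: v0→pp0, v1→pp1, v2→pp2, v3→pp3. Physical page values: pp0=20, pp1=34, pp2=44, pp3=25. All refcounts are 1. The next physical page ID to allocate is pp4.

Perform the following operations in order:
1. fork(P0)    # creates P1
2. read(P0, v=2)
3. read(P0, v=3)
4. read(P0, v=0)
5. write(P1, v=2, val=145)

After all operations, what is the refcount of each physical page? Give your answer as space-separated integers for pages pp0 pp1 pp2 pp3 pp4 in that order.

Op 1: fork(P0) -> P1. 4 ppages; refcounts: pp0:2 pp1:2 pp2:2 pp3:2
Op 2: read(P0, v2) -> 44. No state change.
Op 3: read(P0, v3) -> 25. No state change.
Op 4: read(P0, v0) -> 20. No state change.
Op 5: write(P1, v2, 145). refcount(pp2)=2>1 -> COPY to pp4. 5 ppages; refcounts: pp0:2 pp1:2 pp2:1 pp3:2 pp4:1

Answer: 2 2 1 2 1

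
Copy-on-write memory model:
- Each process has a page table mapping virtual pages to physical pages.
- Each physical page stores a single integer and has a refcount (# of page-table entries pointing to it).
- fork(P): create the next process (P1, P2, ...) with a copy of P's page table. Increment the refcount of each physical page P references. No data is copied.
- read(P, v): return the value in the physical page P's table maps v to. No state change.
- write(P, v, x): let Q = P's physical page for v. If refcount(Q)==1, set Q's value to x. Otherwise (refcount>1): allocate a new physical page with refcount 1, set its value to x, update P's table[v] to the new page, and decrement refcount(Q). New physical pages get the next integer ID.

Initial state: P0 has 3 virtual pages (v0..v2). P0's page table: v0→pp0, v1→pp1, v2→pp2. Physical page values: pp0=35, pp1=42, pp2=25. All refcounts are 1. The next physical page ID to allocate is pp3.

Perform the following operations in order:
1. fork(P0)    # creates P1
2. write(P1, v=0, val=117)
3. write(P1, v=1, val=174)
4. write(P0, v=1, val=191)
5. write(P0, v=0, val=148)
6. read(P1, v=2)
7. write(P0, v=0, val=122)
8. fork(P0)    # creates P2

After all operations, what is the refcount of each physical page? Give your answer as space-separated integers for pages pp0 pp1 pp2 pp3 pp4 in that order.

Op 1: fork(P0) -> P1. 3 ppages; refcounts: pp0:2 pp1:2 pp2:2
Op 2: write(P1, v0, 117). refcount(pp0)=2>1 -> COPY to pp3. 4 ppages; refcounts: pp0:1 pp1:2 pp2:2 pp3:1
Op 3: write(P1, v1, 174). refcount(pp1)=2>1 -> COPY to pp4. 5 ppages; refcounts: pp0:1 pp1:1 pp2:2 pp3:1 pp4:1
Op 4: write(P0, v1, 191). refcount(pp1)=1 -> write in place. 5 ppages; refcounts: pp0:1 pp1:1 pp2:2 pp3:1 pp4:1
Op 5: write(P0, v0, 148). refcount(pp0)=1 -> write in place. 5 ppages; refcounts: pp0:1 pp1:1 pp2:2 pp3:1 pp4:1
Op 6: read(P1, v2) -> 25. No state change.
Op 7: write(P0, v0, 122). refcount(pp0)=1 -> write in place. 5 ppages; refcounts: pp0:1 pp1:1 pp2:2 pp3:1 pp4:1
Op 8: fork(P0) -> P2. 5 ppages; refcounts: pp0:2 pp1:2 pp2:3 pp3:1 pp4:1

Answer: 2 2 3 1 1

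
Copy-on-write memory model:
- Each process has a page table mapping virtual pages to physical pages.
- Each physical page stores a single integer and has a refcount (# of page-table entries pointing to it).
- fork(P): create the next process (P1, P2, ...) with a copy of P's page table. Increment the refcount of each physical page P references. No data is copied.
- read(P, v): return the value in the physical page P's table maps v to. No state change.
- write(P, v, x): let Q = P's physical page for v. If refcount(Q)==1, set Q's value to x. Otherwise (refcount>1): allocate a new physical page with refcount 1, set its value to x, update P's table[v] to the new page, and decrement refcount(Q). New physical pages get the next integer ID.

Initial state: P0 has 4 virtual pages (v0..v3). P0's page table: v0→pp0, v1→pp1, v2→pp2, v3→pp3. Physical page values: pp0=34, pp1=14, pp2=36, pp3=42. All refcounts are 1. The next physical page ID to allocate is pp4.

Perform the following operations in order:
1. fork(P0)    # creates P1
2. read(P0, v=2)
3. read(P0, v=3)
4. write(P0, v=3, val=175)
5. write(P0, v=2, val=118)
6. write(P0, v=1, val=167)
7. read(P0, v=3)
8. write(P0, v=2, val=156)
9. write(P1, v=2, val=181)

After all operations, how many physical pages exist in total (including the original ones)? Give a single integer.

Op 1: fork(P0) -> P1. 4 ppages; refcounts: pp0:2 pp1:2 pp2:2 pp3:2
Op 2: read(P0, v2) -> 36. No state change.
Op 3: read(P0, v3) -> 42. No state change.
Op 4: write(P0, v3, 175). refcount(pp3)=2>1 -> COPY to pp4. 5 ppages; refcounts: pp0:2 pp1:2 pp2:2 pp3:1 pp4:1
Op 5: write(P0, v2, 118). refcount(pp2)=2>1 -> COPY to pp5. 6 ppages; refcounts: pp0:2 pp1:2 pp2:1 pp3:1 pp4:1 pp5:1
Op 6: write(P0, v1, 167). refcount(pp1)=2>1 -> COPY to pp6. 7 ppages; refcounts: pp0:2 pp1:1 pp2:1 pp3:1 pp4:1 pp5:1 pp6:1
Op 7: read(P0, v3) -> 175. No state change.
Op 8: write(P0, v2, 156). refcount(pp5)=1 -> write in place. 7 ppages; refcounts: pp0:2 pp1:1 pp2:1 pp3:1 pp4:1 pp5:1 pp6:1
Op 9: write(P1, v2, 181). refcount(pp2)=1 -> write in place. 7 ppages; refcounts: pp0:2 pp1:1 pp2:1 pp3:1 pp4:1 pp5:1 pp6:1

Answer: 7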